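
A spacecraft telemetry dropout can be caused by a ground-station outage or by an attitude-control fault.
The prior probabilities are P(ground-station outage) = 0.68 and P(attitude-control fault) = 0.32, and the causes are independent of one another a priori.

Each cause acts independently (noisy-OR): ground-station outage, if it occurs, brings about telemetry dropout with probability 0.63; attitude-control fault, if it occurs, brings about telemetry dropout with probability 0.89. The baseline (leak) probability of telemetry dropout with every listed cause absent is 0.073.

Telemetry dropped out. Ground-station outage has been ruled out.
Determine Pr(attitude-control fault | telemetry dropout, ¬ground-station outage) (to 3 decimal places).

Pr(attitude-control fault | telemetry dropout, ¬ground-station outage) ≈ 0.853

Under noisy-OR, P(telemetry dropout | causes) = 1 − (1−0.073)·∏(1−qᵢ) over the active causes.
P(telemetry dropout | ¬ground-station outage) = 0.073·0.68 + 0.89803·0.32 = 0.049640 + 0.287370 = 0.337010
Of this, 0.287370 comes from 0.89803·0.32 (the attitude-control fault=true cases).
So P(attitude-control fault | telemetry dropout, ¬ground-station outage) = 0.287370/0.337010 ≈ 0.853.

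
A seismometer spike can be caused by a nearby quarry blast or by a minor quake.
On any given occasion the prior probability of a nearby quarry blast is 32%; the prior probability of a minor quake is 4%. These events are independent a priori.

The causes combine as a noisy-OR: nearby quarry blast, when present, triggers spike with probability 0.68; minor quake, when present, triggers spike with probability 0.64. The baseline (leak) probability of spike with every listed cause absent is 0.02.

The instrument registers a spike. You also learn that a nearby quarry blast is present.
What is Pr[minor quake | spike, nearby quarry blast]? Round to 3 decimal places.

Under noisy-OR, P(spike | causes) = 1 − (1−0.02)·∏(1−qᵢ) over the active causes.
By total probability over both values of minor quake:
  P(spike | nearby quarry blast) = 0.6864×0.96 + 0.887104×0.04
        = 0.658944 + 0.035484 = 0.694428
Keeping only the minor quake-present terms gives 0.035484, so
  P(minor quake | spike, nearby quarry blast) = 0.035484 / 0.694428 ≈ 0.051

Pr[minor quake | spike, nearby quarry blast] ≈ 0.051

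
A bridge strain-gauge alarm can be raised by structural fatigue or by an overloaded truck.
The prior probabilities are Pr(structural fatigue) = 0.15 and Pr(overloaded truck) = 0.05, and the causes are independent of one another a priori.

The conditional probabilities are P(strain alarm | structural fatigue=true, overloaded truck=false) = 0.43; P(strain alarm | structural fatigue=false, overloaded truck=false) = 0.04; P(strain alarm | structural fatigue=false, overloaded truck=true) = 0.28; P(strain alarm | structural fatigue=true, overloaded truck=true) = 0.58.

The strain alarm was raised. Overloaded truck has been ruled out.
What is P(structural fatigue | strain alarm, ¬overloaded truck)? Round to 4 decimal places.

P(structural fatigue | strain alarm, ¬overloaded truck) ≈ 0.6548

Weight on structural fatigue=true, given the evidence: 0.43×0.15 = 0.064500
Denominator P(strain alarm | ¬overloaded truck): 0.04×0.85 + 0.43×0.15 = 0.098500
Posterior = 0.064500 / 0.098500 ≈ 0.6548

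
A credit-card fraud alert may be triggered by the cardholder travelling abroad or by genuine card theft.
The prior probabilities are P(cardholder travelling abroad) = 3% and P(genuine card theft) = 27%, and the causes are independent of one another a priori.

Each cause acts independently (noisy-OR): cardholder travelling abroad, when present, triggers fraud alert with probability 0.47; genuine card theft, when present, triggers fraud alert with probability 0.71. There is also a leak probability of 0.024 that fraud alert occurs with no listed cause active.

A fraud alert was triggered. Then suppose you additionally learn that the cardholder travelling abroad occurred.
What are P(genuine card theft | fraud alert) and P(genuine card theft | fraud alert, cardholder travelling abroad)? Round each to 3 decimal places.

Under noisy-OR, P(fraud alert | causes) = 1 − (1−0.024)·∏(1−qᵢ) over the active causes.
P(fraud alert) = 0.024*0.97*0.73 + 0.71696*0.97*0.27 + 0.48272*0.03*0.73 + 0.849989*0.03*0.27 = 0.016994 + 0.187772 + 0.010572 + 0.006885 = 0.222223
Restricting to configurations with genuine card theft present: 0.187772 + 0.006885 = 0.194657.
So P(genuine card theft | fraud alert) = 0.194657/0.222223 ≈ 0.876.

Now also conditioning on cardholder travelling abroad=true:
Enumerate both values of genuine card theft and weight by the priors:
  P(fraud alert | cardholder travelling abroad) = 0.48272*0.73 + 0.849989*0.27
        = 0.352386 + 0.229497 = 0.581883
The terms with genuine card theft present sum to 0.229497, so
  P(genuine card theft | fraud alert, cardholder travelling abroad) = 0.229497 / 0.581883 ≈ 0.394

P(genuine card theft | fraud alert) ≈ 0.876; P(genuine card theft | fraud alert, cardholder travelling abroad) ≈ 0.394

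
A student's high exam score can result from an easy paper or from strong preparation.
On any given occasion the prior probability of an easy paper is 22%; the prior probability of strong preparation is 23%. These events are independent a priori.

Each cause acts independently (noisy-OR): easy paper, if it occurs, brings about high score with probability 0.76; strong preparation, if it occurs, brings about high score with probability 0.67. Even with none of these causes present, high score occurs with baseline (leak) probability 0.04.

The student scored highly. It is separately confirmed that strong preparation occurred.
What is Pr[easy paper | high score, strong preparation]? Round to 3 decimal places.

Under noisy-OR, P(high score | causes) = 1 − (1−0.04)·∏(1−qᵢ) over the active causes.
Sum P(high score|·) weighted by the priors over both values of easy paper:
  P(high score | strong preparation) = 0.6832×0.78 + 0.923968×0.22
        = 0.532896 + 0.203273 = 0.736169
The terms with easy paper present sum to 0.203273, so
  P(easy paper | high score, strong preparation) = 0.203273 / 0.736169 ≈ 0.276

Pr[easy paper | high score, strong preparation] ≈ 0.276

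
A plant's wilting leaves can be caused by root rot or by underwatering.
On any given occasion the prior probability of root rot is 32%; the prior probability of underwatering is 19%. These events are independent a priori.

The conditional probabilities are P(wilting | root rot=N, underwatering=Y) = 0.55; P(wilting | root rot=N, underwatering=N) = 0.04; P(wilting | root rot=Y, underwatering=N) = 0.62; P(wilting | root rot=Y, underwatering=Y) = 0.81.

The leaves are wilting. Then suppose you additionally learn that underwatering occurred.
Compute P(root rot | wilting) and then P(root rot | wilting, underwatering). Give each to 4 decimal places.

P(root rot | wilting) ≈ 0.6928; P(root rot | wilting, underwatering) ≈ 0.4093

Weight on root rot=true, given the evidence: 0.160704 + 0.049248 = 0.209952
The normalizing constant is 0.04*0.68*0.81 + 0.55*0.68*0.19 + 0.62*0.32*0.81 + 0.81*0.32*0.19 = 0.303044
Posterior = 0.209952 / 0.303044 ≈ 0.6928

Now condition on the additional information:
P(wilting | underwatering) = 0.55·0.68 + 0.81·0.32 = 0.374000 + 0.259200 = 0.633200
The root rot-present share is 0.81·0.32 = 0.259200.
Hence the posterior is 0.259200/0.633200 ≈ 0.4093.
— underwatering explains away the evidence for root rot.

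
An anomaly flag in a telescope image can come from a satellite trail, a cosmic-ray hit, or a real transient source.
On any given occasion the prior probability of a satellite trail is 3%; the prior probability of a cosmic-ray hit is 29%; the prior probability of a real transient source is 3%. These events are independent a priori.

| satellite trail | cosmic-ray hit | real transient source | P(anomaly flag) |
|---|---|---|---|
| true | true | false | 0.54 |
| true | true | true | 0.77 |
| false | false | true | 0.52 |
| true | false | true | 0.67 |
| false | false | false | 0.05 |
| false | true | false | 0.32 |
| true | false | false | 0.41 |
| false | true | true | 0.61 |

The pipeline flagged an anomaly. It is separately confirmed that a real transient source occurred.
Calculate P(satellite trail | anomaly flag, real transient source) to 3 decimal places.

P(satellite trail | anomaly flag, real transient source) ≈ 0.038

By total probability over the 4 (satellite trail, cosmic-ray hit) configurations:
  P(anomaly flag | real transient source) = 0.52×0.97×0.71 + 0.61×0.97×0.29 + 0.67×0.03×0.71 + 0.77×0.03×0.29
        = 0.358124 + 0.171593 + 0.014271 + 0.006699 = 0.550687
Configurations with satellite trail contribute 0.020970, so
  P(satellite trail | anomaly flag, real transient source) = 0.020970 / 0.550687 ≈ 0.038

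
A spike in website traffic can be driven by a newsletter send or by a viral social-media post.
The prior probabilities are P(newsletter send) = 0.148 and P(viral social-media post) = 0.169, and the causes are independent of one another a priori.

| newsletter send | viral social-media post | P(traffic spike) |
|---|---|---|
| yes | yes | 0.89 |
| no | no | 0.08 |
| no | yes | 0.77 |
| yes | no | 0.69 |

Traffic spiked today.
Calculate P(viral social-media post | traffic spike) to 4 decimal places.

P(viral social-media post | traffic spike) ≈ 0.4848

By total probability over the 4 (newsletter send, viral social-media post) configurations:
  P(traffic spike) = 0.08×0.852×0.831 + 0.77×0.852×0.169 + 0.69×0.148×0.831 + 0.89×0.148×0.169
        = 0.056641 + 0.110871 + 0.084862 + 0.022261 = 0.274635
Keeping only the viral social-media post-present terms gives 0.133132, so
  P(viral social-media post | traffic spike) = 0.133132 / 0.274635 ≈ 0.4848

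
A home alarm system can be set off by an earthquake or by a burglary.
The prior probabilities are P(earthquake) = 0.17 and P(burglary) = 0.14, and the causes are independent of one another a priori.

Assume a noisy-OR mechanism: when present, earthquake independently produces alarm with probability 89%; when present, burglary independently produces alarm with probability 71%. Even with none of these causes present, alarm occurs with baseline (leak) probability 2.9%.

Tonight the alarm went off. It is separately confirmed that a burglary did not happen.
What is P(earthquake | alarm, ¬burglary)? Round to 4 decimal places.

P(earthquake | alarm, ¬burglary) ≈ 0.8632

Under noisy-OR, P(alarm | causes) = 1 − (1−0.029)·∏(1−qᵢ) over the active causes.
By total probability over both values of earthquake:
  P(alarm | ¬burglary) = 0.029×0.83 + 0.89319×0.17
        = 0.024070 + 0.151842 = 0.175912
Keeping only the earthquake-present terms gives 0.151842, so
  P(earthquake | alarm, ¬burglary) = 0.151842 / 0.175912 ≈ 0.8632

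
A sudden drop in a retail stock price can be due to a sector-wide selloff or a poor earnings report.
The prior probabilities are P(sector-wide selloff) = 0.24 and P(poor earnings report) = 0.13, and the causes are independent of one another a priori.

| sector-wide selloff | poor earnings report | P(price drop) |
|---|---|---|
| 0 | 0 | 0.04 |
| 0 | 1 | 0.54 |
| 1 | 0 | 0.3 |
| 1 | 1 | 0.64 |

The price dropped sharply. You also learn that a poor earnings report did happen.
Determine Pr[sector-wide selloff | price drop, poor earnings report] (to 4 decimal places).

Pr[sector-wide selloff | price drop, poor earnings report] ≈ 0.2723

Weight on sector-wide selloff=true, given the evidence: 0.64·0.24 = 0.153600
Denominator P(price drop | poor earnings report): 0.54·0.76 + 0.64·0.24 = 0.564000
Posterior = 0.153600 / 0.564000 ≈ 0.2723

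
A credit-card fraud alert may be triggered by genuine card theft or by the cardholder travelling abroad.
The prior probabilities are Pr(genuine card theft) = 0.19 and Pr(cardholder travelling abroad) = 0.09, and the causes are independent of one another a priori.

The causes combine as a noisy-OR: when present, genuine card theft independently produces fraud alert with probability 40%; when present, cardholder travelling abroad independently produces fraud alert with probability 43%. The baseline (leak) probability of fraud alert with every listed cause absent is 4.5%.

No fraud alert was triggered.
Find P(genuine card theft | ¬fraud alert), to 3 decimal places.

Under noisy-OR, P(fraud alert | causes) = 1 − (1−0.045)·∏(1−qᵢ) over the active causes.
By total probability over the 4 (genuine card theft, cardholder travelling abroad) configurations:
  P(¬fraud alert) = 0.955*0.81*0.91 + 0.54435*0.81*0.09 + 0.573*0.19*0.91 + 0.32661*0.19*0.09
        = 0.703931 + 0.039683 + 0.099072 + 0.005585 = 0.848271
The terms with genuine card theft present sum to 0.104657, so
  P(genuine card theft | ¬fraud alert) = 0.104657 / 0.848271 ≈ 0.123

P(genuine card theft | ¬fraud alert) ≈ 0.123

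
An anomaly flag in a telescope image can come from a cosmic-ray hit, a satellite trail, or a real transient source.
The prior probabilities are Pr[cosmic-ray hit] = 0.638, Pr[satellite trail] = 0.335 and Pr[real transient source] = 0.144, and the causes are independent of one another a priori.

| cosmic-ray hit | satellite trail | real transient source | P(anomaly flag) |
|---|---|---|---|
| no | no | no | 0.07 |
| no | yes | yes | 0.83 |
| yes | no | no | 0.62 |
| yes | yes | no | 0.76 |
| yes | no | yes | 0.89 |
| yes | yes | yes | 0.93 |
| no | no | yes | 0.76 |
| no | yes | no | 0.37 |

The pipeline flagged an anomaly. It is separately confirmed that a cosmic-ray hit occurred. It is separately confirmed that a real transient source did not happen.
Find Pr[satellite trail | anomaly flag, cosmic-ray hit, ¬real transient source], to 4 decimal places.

Weight on satellite trail=true, given the evidence: 0.76*0.335 = 0.254600
Normalizer over all consistent configurations: 0.62*0.665 + 0.76*0.335 = 0.666900
P(satellite trail | anomaly flag, cosmic-ray hit, ¬real transient source) = 0.254600/0.666900 ≈ 0.3818

Pr[satellite trail | anomaly flag, cosmic-ray hit, ¬real transient source] ≈ 0.3818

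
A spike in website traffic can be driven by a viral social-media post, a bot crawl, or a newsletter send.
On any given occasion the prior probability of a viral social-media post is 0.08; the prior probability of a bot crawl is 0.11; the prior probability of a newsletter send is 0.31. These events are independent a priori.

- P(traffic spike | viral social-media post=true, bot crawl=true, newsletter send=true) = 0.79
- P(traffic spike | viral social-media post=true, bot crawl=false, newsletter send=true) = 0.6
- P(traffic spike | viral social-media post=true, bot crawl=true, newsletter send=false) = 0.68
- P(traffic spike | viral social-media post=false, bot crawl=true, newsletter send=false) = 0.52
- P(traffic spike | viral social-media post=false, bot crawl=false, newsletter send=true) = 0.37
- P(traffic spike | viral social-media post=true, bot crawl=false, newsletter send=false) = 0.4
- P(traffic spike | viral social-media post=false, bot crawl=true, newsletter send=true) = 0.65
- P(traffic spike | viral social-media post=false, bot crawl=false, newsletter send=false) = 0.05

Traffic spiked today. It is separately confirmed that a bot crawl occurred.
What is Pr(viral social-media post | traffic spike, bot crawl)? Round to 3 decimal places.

Pr(viral social-media post | traffic spike, bot crawl) ≈ 0.100

For the numerator, keep only viral social-media post=true terms: 0.037536 + 0.019592 = 0.057128
Normalizer over all consistent configurations: 0.52·0.92·0.69 + 0.65·0.92·0.31 + 0.68·0.08·0.69 + 0.79·0.08·0.31 = 0.572604
P(viral social-media post | traffic spike, bot crawl) = 0.057128/0.572604 ≈ 0.100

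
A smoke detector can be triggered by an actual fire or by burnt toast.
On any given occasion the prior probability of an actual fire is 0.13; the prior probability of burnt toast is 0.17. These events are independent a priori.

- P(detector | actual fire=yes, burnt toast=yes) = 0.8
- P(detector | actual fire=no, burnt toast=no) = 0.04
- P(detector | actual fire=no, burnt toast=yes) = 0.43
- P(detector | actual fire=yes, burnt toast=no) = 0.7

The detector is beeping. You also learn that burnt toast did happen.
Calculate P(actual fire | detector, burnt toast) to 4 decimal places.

P(detector | burnt toast) = 0.43*0.87 + 0.8*0.13 = 0.374100 + 0.104000 = 0.478100
The actual fire-present share is 0.8*0.13 = 0.104000.
So P(actual fire | detector, burnt toast) = 0.104000/0.478100 ≈ 0.2175.

P(actual fire | detector, burnt toast) ≈ 0.2175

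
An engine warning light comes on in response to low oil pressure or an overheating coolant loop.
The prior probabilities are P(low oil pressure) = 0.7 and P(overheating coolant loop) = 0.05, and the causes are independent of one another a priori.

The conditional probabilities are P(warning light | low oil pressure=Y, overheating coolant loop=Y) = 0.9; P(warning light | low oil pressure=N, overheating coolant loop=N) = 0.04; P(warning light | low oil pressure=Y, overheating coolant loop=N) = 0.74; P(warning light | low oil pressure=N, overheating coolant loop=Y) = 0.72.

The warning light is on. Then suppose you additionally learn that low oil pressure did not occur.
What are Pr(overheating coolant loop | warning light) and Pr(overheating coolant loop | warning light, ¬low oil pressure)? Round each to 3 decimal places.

Weight on overheating coolant loop=true, given the evidence: 0.010800 + 0.031500 = 0.042300
The normalizing constant is 0.04*0.3*0.95 + 0.72*0.3*0.05 + 0.74*0.7*0.95 + 0.9*0.7*0.05 = 0.545800
P(overheating coolant loop | warning light) = 0.042300/0.545800 ≈ 0.078

With the extra evidence:
Numerator (weight on configurations with overheating coolant loop): 0.72×0.05 = 0.036000
The normalizing constant is 0.04×0.95 + 0.72×0.05 = 0.074000
Posterior = 0.036000 / 0.074000 ≈ 0.486
Ruling out low oil pressure raises the posterior on overheating coolant loop — the flip side of explaining away.

Pr(overheating coolant loop | warning light) ≈ 0.078; Pr(overheating coolant loop | warning light, ¬low oil pressure) ≈ 0.486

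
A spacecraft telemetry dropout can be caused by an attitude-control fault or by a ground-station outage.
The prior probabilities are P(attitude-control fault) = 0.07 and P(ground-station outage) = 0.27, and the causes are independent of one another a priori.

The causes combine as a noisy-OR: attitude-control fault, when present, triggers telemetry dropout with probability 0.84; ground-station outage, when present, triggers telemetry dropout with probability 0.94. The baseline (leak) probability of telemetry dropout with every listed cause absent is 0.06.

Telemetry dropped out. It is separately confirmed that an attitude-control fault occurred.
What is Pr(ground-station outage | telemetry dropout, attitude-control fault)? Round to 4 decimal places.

Pr(ground-station outage | telemetry dropout, attitude-control fault) ≈ 0.3014

Under noisy-OR, P(telemetry dropout | causes) = 1 − (1−0.06)·∏(1−qᵢ) over the active causes.
P(telemetry dropout | attitude-control fault) = 0.8496*0.73 + 0.990976*0.27 = 0.620208 + 0.267564 = 0.887772
The ground-station outage-present share is 0.990976*0.27 = 0.267564.
So P(ground-station outage | telemetry dropout, attitude-control fault) = 0.267564/0.887772 ≈ 0.3014.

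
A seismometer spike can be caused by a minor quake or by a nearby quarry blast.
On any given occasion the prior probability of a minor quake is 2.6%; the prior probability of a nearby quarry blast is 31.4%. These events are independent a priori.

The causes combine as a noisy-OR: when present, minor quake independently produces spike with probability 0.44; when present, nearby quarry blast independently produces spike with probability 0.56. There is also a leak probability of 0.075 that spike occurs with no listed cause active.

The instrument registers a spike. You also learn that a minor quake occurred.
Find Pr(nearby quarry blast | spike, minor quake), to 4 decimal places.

Pr(nearby quarry blast | spike, minor quake) ≈ 0.4230

Under noisy-OR, P(spike | causes) = 1 − (1−0.075)·∏(1−qᵢ) over the active causes.
Sum P(spike|·) weighted by the priors over both values of nearby quarry blast:
  P(spike | minor quake) = 0.482·0.686 + 0.77208·0.314
        = 0.330652 + 0.242433 = 0.573085
Keeping only the nearby quarry blast-present terms gives 0.242433, so
  P(nearby quarry blast | spike, minor quake) = 0.242433 / 0.573085 ≈ 0.4230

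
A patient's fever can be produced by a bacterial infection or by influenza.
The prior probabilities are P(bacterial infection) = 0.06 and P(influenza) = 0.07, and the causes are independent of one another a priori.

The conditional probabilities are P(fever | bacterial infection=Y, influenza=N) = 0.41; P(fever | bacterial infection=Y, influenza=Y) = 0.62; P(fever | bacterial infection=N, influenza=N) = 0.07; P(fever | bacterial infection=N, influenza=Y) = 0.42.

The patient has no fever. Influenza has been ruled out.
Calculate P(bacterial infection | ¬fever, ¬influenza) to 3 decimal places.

P(bacterial infection | ¬fever, ¬influenza) ≈ 0.039

P(¬fever | ¬influenza) = 0.93×0.94 + 0.59×0.06 = 0.874200 + 0.035400 = 0.909600
The bacterial infection-present share is 0.59×0.06 = 0.035400.
So P(bacterial infection | ¬fever, ¬influenza) = 0.035400/0.909600 ≈ 0.039.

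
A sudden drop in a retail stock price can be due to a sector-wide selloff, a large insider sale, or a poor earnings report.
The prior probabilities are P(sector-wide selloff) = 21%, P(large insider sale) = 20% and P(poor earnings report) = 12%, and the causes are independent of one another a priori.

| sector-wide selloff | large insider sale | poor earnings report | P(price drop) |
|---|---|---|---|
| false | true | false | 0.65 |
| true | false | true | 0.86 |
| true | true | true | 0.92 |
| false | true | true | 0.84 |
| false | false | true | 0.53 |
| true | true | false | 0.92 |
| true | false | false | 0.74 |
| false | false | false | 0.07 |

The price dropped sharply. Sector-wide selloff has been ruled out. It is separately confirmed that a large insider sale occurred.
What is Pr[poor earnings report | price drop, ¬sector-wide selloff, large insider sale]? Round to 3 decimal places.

For the numerator, keep only poor earnings report=true terms: 0.84×0.12 = 0.100800
Normalizer over all consistent configurations: 0.65×0.88 + 0.84×0.12 = 0.672800
P(poor earnings report | price drop, ¬sector-wide selloff, large insider sale) = 0.100800/0.672800 ≈ 0.150

Pr[poor earnings report | price drop, ¬sector-wide selloff, large insider sale] ≈ 0.150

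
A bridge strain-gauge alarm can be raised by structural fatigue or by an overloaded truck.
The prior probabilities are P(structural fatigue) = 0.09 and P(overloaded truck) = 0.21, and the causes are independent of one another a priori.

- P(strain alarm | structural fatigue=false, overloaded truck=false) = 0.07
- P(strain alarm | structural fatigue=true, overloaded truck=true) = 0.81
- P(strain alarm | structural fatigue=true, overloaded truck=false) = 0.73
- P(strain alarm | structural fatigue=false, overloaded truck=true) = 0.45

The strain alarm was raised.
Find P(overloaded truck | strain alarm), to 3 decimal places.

P(strain alarm) = 0.07·0.91·0.79 + 0.45·0.91·0.21 + 0.73·0.09·0.79 + 0.81·0.09·0.21 = 0.050323 + 0.085995 + 0.051903 + 0.015309 = 0.203530
Of this, 0.101304 comes from 0.085995 + 0.015309 (the overloaded truck=true cases).
P(overloaded truck | strain alarm) = 0.101304 / 0.203530 ≈ 0.498

P(overloaded truck | strain alarm) ≈ 0.498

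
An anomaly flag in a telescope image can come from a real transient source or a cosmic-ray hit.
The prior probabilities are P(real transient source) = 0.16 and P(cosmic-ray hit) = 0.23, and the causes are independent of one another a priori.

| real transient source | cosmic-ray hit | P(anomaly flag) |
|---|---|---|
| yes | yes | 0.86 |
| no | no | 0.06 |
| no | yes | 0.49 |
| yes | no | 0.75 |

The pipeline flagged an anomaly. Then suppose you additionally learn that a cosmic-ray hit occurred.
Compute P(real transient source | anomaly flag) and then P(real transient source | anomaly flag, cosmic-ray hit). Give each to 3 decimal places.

P(real transient source | anomaly flag) ≈ 0.482; P(real transient source | anomaly flag, cosmic-ray hit) ≈ 0.251

By total probability over the 4 (real transient source, cosmic-ray hit) configurations:
  P(anomaly flag) = 0.06·0.84·0.77 + 0.49·0.84·0.23 + 0.75·0.16·0.77 + 0.86·0.16·0.23
        = 0.038808 + 0.094668 + 0.092400 + 0.031648 = 0.257524
The terms with real transient source present sum to 0.124048, so
  P(real transient source | anomaly flag) = 0.124048 / 0.257524 ≈ 0.482

Now also conditioning on cosmic-ray hit=true:
Enumerate both values of real transient source and weight by the priors:
  P(anomaly flag | cosmic-ray hit) = 0.49·0.84 + 0.86·0.16
        = 0.411600 + 0.137600 = 0.549200
Configurations with real transient source contribute 0.137600, so
  P(real transient source | anomaly flag, cosmic-ray hit) = 0.137600 / 0.549200 ≈ 0.251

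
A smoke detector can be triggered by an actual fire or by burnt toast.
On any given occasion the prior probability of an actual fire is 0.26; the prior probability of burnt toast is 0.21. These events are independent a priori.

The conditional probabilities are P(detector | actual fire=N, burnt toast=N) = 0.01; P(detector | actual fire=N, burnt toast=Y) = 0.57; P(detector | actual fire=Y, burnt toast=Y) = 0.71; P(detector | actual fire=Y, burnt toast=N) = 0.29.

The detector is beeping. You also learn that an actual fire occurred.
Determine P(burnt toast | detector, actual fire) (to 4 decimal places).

Enumerate both values of burnt toast and weight by the priors:
  P(detector | actual fire) = 0.29×0.79 + 0.71×0.21
        = 0.229100 + 0.149100 = 0.378200
Configurations with burnt toast contribute 0.149100, so
  P(burnt toast | detector, actual fire) = 0.149100 / 0.378200 ≈ 0.3942

P(burnt toast | detector, actual fire) ≈ 0.3942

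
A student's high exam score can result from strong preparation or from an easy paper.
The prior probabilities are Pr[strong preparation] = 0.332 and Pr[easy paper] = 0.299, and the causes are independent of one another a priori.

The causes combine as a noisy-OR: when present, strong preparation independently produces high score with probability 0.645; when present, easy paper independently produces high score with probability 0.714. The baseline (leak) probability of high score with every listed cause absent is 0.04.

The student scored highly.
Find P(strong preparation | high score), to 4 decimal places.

Under noisy-OR, P(high score | causes) = 1 − (1−0.04)·∏(1−qᵢ) over the active causes.
P(high score) = 0.04·0.668·0.701 + 0.72544·0.668·0.299 + 0.6592·0.332·0.701 + 0.902531·0.332·0.299 = 0.018731 + 0.144894 + 0.153417 + 0.089592 = 0.406634
Of this, 0.243009 comes from 0.153417 + 0.089592 (the strong preparation=true cases).
Hence the posterior is 0.243009/0.406634 ≈ 0.5976.

P(strong preparation | high score) ≈ 0.5976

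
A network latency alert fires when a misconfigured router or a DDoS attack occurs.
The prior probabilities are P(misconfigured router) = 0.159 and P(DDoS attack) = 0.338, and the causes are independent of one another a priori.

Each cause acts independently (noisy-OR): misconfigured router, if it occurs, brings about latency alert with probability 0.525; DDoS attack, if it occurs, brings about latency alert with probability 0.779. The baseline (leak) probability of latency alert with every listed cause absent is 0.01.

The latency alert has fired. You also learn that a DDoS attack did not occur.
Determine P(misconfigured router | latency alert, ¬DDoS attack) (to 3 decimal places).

P(misconfigured router | latency alert, ¬DDoS attack) ≈ 0.909

Under noisy-OR, P(latency alert | causes) = 1 − (1−0.01)·∏(1−qᵢ) over the active causes.
For the numerator, keep only misconfigured router=true terms: 0.52975×0.159 = 0.084230
The normalizing constant is 0.01×0.841 + 0.52975×0.159 = 0.092640
Posterior = 0.084230 / 0.092640 ≈ 0.909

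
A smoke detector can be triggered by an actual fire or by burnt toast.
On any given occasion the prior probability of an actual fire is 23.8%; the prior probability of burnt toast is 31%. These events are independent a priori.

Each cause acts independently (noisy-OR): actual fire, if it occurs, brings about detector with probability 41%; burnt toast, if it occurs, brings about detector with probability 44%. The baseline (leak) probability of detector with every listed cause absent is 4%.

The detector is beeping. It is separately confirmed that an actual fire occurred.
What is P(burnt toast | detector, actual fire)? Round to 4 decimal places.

P(burnt toast | detector, actual fire) ≈ 0.4143

Under noisy-OR, P(detector | causes) = 1 − (1−0.04)·∏(1−qᵢ) over the active causes.
P(detector | actual fire) = 0.4336*0.69 + 0.682816*0.31 = 0.299184 + 0.211673 = 0.510857
The burnt toast-present share is 0.682816*0.31 = 0.211673.
P(burnt toast | detector, actual fire) = 0.211673 / 0.510857 ≈ 0.4143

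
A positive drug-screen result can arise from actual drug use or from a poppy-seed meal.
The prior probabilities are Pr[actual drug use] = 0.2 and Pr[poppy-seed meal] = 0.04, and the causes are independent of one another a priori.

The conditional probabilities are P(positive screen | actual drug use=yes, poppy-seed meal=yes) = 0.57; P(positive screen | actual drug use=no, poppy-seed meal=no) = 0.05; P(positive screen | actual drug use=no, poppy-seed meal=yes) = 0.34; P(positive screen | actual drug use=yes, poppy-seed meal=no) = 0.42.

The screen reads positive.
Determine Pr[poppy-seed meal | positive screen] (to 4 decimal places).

Sum P(positive screen|·) weighted by the priors over the 4 (actual drug use, poppy-seed meal) configurations:
  P(positive screen) = 0.05·0.8·0.96 + 0.34·0.8·0.04 + 0.42·0.2·0.96 + 0.57·0.2·0.04
        = 0.038400 + 0.010880 + 0.080640 + 0.004560 = 0.134480
The terms with poppy-seed meal present sum to 0.015440, so
  P(poppy-seed meal | positive screen) = 0.015440 / 0.134480 ≈ 0.1148

Pr[poppy-seed meal | positive screen] ≈ 0.1148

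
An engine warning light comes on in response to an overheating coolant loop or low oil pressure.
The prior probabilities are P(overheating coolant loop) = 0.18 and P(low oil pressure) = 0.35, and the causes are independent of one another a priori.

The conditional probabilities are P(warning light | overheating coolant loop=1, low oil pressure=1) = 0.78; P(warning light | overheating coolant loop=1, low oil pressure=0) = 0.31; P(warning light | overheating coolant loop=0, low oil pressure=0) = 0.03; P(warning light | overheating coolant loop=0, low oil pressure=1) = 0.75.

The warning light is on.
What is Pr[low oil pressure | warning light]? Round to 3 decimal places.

P(warning light) = 0.03·0.82·0.65 + 0.75·0.82·0.35 + 0.31·0.18·0.65 + 0.78·0.18·0.35 = 0.015990 + 0.215250 + 0.036270 + 0.049140 = 0.316650
Restricting to configurations with low oil pressure present: 0.215250 + 0.049140 = 0.264390.
Hence the posterior is 0.264390/0.316650 ≈ 0.835.

Pr[low oil pressure | warning light] ≈ 0.835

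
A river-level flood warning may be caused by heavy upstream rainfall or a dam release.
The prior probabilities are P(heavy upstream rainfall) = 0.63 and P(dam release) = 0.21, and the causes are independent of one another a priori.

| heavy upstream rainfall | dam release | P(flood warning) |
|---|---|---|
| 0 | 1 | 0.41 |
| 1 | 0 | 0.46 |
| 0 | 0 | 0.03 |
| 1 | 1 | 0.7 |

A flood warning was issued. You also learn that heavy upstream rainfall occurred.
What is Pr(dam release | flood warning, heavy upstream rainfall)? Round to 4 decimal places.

Pr(dam release | flood warning, heavy upstream rainfall) ≈ 0.2880

Weight on dam release=true, given the evidence: 0.7×0.21 = 0.147000
Denominator P(flood warning | heavy upstream rainfall): 0.46×0.79 + 0.7×0.21 = 0.510400
Posterior = 0.147000 / 0.510400 ≈ 0.2880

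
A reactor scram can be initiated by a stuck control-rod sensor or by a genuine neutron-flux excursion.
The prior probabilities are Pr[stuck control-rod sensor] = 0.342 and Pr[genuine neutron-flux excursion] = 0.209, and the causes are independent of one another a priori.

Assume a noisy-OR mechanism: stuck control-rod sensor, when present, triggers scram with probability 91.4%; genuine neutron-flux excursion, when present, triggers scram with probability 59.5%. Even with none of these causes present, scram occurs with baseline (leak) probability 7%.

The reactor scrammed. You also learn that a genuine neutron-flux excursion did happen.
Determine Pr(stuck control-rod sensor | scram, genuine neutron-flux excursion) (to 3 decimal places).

Under noisy-OR, P(scram | causes) = 1 − (1−0.07)·∏(1−qᵢ) over the active causes.
For the numerator, keep only stuck control-rod sensor=true terms: 0.967608×0.342 = 0.330922
The normalizing constant is 0.62335×0.658 + 0.967608×0.342 = 0.741086
Posterior = 0.330922 / 0.741086 ≈ 0.447

Pr(stuck control-rod sensor | scram, genuine neutron-flux excursion) ≈ 0.447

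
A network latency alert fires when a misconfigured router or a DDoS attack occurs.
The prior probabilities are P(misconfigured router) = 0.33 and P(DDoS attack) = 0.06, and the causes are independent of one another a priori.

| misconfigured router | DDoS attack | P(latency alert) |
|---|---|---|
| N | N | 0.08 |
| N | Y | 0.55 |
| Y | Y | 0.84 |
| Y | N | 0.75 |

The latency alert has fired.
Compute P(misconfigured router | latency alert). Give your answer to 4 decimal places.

P(misconfigured router | latency alert) ≈ 0.7747

P(latency alert) = 0.08×0.67×0.94 + 0.55×0.67×0.06 + 0.75×0.33×0.94 + 0.84×0.33×0.06 = 0.050384 + 0.022110 + 0.232650 + 0.016632 = 0.321776
Restricting to configurations with misconfigured router present: 0.232650 + 0.016632 = 0.249282.
So P(misconfigured router | latency alert) = 0.249282/0.321776 ≈ 0.7747.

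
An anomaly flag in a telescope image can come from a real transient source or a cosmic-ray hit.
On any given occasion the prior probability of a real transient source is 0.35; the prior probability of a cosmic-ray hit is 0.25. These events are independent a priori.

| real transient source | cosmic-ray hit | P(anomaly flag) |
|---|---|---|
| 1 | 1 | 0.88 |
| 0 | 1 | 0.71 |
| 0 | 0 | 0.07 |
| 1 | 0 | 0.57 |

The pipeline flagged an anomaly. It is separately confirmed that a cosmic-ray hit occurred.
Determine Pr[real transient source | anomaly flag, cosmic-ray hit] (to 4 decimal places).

Pr[real transient source | anomaly flag, cosmic-ray hit] ≈ 0.4003

Enumerate both values of real transient source and weight by the priors:
  P(anomaly flag | cosmic-ray hit) = 0.71*0.65 + 0.88*0.35
        = 0.461500 + 0.308000 = 0.769500
The terms with real transient source present sum to 0.308000, so
  P(real transient source | anomaly flag, cosmic-ray hit) = 0.308000 / 0.769500 ≈ 0.4003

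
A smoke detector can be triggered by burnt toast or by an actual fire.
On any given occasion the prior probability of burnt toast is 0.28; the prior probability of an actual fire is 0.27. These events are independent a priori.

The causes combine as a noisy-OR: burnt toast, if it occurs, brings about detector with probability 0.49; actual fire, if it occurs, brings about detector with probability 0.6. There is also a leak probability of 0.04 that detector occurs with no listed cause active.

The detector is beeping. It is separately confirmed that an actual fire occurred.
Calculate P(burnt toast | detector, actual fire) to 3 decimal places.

Under noisy-OR, P(detector | causes) = 1 − (1−0.04)·∏(1−qᵢ) over the active causes.
P(detector | actual fire) = 0.616*0.72 + 0.80416*0.28 = 0.443520 + 0.225165 = 0.668685
Of this, 0.225165 comes from 0.80416*0.28 (the burnt toast=true cases).
So P(burnt toast | detector, actual fire) = 0.225165/0.668685 ≈ 0.337.

P(burnt toast | detector, actual fire) ≈ 0.337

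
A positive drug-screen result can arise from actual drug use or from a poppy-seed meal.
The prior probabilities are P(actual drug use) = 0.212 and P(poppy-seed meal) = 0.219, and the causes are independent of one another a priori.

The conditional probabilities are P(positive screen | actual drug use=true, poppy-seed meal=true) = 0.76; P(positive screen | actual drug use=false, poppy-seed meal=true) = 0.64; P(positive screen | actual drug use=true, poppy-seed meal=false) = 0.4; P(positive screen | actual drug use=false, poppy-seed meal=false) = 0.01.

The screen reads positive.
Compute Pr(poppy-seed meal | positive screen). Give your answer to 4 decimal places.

P(positive screen) = 0.01×0.788×0.781 + 0.64×0.788×0.219 + 0.4×0.212×0.781 + 0.76×0.212×0.219 = 0.006154 + 0.110446 + 0.066229 + 0.035285 = 0.218114
The poppy-seed meal-present share is 0.110446 + 0.035285 = 0.145731.
Hence the posterior is 0.145731/0.218114 ≈ 0.6681.

Pr(poppy-seed meal | positive screen) ≈ 0.6681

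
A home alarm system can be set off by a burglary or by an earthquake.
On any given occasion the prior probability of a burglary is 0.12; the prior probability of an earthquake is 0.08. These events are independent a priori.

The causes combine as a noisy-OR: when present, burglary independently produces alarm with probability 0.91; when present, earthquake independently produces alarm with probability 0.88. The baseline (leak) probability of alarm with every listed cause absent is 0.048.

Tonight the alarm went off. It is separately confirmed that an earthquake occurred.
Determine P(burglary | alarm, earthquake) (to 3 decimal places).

Under noisy-OR, P(alarm | causes) = 1 − (1−0.048)·∏(1−qᵢ) over the active causes.
Numerator (weight on configurations with burglary): 0.989718×0.12 = 0.118766
Normalizer over all consistent configurations: 0.88576×0.88 + 0.989718×0.12 = 0.898235
P(burglary | alarm, earthquake) = 0.118766/0.898235 ≈ 0.132

P(burglary | alarm, earthquake) ≈ 0.132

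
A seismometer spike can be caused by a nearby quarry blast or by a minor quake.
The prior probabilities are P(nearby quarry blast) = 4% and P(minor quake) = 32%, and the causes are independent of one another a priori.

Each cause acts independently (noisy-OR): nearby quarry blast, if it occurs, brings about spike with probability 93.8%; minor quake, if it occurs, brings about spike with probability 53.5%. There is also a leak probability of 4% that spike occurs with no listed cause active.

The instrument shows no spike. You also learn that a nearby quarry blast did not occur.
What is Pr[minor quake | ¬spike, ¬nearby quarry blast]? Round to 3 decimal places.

Under noisy-OR, P(spike | causes) = 1 − (1−0.04)·∏(1−qᵢ) over the active causes.
Numerator (weight on configurations with minor quake): 0.4464·0.32 = 0.142848
Denominator P(¬spike | ¬nearby quarry blast): 0.96·0.68 + 0.4464·0.32 = 0.795648
P(minor quake | ¬spike, ¬nearby quarry blast) = 0.142848/0.795648 ≈ 0.180

Pr[minor quake | ¬spike, ¬nearby quarry blast] ≈ 0.180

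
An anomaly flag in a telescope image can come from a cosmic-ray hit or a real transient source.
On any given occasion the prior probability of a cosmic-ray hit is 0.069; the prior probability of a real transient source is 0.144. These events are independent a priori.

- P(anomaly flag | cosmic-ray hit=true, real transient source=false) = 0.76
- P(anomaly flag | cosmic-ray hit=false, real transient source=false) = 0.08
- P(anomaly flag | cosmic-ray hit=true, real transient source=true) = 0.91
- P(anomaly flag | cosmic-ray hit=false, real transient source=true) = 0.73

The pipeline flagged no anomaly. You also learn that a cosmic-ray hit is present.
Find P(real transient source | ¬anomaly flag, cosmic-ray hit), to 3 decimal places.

P(real transient source | ¬anomaly flag, cosmic-ray hit) ≈ 0.059

Enumerate both values of real transient source and weight by the priors:
  P(¬anomaly flag | cosmic-ray hit) = 0.24·0.856 + 0.09·0.144
        = 0.205440 + 0.012960 = 0.218400
Configurations with real transient source contribute 0.012960, so
  P(real transient source | ¬anomaly flag, cosmic-ray hit) = 0.012960 / 0.218400 ≈ 0.059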